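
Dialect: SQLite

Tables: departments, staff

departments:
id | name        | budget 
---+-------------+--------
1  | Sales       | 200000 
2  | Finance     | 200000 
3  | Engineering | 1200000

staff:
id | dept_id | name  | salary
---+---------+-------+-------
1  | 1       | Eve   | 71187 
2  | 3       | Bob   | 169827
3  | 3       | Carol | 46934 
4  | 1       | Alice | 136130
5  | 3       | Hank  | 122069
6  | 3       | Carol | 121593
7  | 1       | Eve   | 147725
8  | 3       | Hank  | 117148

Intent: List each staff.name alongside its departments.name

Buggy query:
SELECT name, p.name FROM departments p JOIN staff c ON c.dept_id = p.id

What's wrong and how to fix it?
Bug: 'name' exists in both joined tables, so the database can't tell which one is meant

Fix: Prefix ambiguous columns with the table alias

Corrected query:
SELECT c.name, p.name FROM departments p JOIN staff c ON c.dept_id = p.id

Result:
name  | name       
------+------------
Eve   | Sales      
Bob   | Engineering
Carol | Engineering
Alice | Sales      
Hank  | Engineering
Carol | Engineering
Eve   | Sales      
Hank  | Engineering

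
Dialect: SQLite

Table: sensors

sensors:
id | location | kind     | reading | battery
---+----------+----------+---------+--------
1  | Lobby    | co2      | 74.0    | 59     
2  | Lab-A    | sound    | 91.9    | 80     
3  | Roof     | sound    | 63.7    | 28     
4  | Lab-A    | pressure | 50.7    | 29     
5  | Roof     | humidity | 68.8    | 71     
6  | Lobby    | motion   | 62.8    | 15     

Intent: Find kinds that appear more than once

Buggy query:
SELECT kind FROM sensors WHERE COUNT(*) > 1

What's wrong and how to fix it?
Bug: COUNT(*) is an aggregate and cannot be used in WHERE

Fix: GROUP BY kind, then filter groups with HAVING COUNT(*) > 1

Corrected query:
SELECT kind FROM sensors GROUP BY kind HAVING COUNT(*) > 1

Result:
kind 
-----
sound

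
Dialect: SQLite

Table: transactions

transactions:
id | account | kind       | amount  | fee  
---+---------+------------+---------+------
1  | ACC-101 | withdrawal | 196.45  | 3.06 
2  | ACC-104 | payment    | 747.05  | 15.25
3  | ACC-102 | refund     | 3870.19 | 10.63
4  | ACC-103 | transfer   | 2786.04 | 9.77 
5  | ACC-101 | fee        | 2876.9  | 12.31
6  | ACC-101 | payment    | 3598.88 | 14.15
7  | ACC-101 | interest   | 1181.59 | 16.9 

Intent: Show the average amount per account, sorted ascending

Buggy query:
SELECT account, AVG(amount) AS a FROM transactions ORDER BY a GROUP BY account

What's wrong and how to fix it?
Bug: ORDER BY appears before GROUP BY; SQL clause order requires GROUP BY first

Fix: Reorder: SELECT … FROM … GROUP BY … ORDER BY …

Corrected query:
SELECT account, AVG(amount) AS a FROM transactions GROUP BY account ORDER BY a

Result:
account | a       
--------+---------
ACC-104 | 747.05  
ACC-101 | 1963.455
ACC-103 | 2786.04 
ACC-102 | 3870.19 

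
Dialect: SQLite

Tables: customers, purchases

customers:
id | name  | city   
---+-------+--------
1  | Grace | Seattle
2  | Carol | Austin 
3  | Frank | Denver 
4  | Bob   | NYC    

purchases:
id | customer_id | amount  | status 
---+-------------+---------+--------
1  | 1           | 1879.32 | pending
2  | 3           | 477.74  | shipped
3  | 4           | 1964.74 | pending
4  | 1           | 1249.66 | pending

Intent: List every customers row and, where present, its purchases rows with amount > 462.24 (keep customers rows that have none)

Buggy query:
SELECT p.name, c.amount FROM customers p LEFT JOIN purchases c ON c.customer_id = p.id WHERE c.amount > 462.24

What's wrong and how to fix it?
Bug: A WHERE condition on the right-hand table after LEFT JOIN drops unmatched parents

Fix: Move the right-table condition into the ON clause so unmatched parents are kept

Corrected query:
SELECT p.name, c.amount FROM customers p LEFT JOIN purchases c ON c.customer_id = p.id AND c.amount > 462.24

Result:
name  | amount 
------+--------
Grace | 1249.66
Grace | 1879.32
Carol | NULL   
Frank | 477.74 
Bob   | 1964.74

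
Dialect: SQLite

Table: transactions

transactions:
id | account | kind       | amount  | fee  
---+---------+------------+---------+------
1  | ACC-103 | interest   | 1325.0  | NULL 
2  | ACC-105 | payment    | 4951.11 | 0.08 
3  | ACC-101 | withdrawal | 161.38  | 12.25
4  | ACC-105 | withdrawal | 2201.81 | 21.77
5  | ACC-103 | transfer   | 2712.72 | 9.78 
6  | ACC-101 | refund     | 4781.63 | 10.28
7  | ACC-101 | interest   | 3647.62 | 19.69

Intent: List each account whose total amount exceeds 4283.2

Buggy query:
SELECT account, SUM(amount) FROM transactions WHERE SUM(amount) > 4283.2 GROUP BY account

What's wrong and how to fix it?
Bug: SUM(amount) is an aggregate, but WHERE filters rows before aggregation

Fix: Move the aggregate condition to a HAVING clause

Corrected query:
SELECT account, SUM(amount) FROM transactions GROUP BY account HAVING SUM(amount) > 4283.2

Result:
account | SUM(amount)
--------+------------
ACC-101 | 8590.63    
ACC-105 | 7152.92    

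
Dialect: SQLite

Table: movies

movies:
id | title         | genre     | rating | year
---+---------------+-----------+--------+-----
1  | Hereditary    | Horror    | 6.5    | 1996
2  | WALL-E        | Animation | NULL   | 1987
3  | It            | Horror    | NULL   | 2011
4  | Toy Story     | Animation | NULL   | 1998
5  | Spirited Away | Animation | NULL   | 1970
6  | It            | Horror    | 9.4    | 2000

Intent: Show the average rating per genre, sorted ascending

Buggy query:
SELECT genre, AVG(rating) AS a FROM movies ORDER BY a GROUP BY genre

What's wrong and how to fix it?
Bug: ORDER BY appears before GROUP BY; SQL clause order requires GROUP BY first

Fix: Move ORDER BY to the end, after GROUP BY

Corrected query:
SELECT genre, AVG(rating) AS a FROM movies GROUP BY genre ORDER BY a

Result:
genre     | a   
----------+-----
Animation | NULL
Horror    | 7.95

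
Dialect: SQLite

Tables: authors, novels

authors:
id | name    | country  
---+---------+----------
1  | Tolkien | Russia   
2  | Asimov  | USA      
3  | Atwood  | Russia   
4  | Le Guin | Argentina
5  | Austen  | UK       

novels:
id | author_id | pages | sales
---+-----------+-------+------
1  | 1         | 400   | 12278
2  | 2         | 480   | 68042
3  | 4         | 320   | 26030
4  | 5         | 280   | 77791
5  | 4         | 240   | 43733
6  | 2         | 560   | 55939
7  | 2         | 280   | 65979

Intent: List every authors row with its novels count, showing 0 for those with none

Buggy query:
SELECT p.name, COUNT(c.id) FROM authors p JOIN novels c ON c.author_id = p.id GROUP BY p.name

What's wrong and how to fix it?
Bug: An inner join excludes parents with zero children

Fix: Use LEFT JOIN so parents without children still appear (COUNT(c.id) gives 0)

Corrected query:
SELECT p.name, COUNT(c.id) FROM authors p LEFT JOIN novels c ON c.author_id = p.id GROUP BY p.name

Result:
name    | COUNT(c.id)
--------+------------
Asimov  | 3          
Atwood  | 0          
Austen  | 1          
Le Guin | 2          
Tolkien | 1          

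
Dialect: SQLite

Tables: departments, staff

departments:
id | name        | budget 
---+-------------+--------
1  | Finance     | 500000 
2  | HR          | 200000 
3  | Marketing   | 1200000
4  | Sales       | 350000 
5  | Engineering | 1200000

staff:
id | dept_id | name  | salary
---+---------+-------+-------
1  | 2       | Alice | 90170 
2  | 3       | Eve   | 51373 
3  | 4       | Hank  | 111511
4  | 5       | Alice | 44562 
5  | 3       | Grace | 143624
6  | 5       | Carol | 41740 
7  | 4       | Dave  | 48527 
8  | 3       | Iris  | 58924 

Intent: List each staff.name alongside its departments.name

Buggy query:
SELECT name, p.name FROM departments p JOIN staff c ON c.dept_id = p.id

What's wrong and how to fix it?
Bug: Both tables have a 'name' column; the unqualified reference is ambiguous

Fix: Prefix ambiguous columns with the table alias

Corrected query:
SELECT c.name, p.name FROM departments p JOIN staff c ON c.dept_id = p.id

Result:
name  | name       
------+------------
Alice | HR         
Eve   | Marketing  
Hank  | Sales      
Alice | Engineering
Grace | Marketing  
Carol | Engineering
Dave  | Sales      
Iris  | Marketing  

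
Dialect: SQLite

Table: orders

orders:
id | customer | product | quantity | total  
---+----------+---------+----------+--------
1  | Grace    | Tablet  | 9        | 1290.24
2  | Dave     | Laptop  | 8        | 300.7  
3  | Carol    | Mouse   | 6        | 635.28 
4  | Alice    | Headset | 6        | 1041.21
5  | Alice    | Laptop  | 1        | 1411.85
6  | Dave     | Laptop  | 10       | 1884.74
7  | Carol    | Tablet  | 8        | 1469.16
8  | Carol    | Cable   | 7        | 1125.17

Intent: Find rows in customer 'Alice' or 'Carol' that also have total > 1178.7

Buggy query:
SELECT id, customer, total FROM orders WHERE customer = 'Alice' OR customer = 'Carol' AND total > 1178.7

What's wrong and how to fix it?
Bug: Without parentheses, AND is evaluated before OR, so the total filter only applies to the 'Carol' branch

Fix: Add parentheses around the OR so the AND applies to both alternatives

Corrected query:
SELECT id, customer, total FROM orders WHERE (customer = 'Alice' OR customer = 'Carol') AND total > 1178.7

Result:
id | customer | total  
---+----------+--------
5  | Alice    | 1411.85
7  | Carol    | 1469.16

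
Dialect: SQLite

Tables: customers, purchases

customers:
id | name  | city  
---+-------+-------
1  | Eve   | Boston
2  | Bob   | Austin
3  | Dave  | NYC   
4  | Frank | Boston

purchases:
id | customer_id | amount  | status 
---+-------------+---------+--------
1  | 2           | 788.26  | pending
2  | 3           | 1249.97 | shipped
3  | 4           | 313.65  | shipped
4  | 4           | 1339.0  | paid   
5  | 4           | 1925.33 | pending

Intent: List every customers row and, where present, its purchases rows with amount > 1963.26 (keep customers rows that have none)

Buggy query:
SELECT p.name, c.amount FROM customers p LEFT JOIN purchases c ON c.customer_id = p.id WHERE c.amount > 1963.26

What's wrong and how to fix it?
Bug: Filtering c.amount in WHERE discards the NULL rows produced by LEFT JOIN, turning it into an inner join

Fix: Move the right-table condition into the ON clause so unmatched parents are kept

Corrected query:
SELECT p.name, c.amount FROM customers p LEFT JOIN purchases c ON c.customer_id = p.id AND c.amount > 1963.26

Result:
name  | amount
------+-------
Eve   | NULL  
Bob   | NULL  
Dave  | NULL  
Frank | NULL  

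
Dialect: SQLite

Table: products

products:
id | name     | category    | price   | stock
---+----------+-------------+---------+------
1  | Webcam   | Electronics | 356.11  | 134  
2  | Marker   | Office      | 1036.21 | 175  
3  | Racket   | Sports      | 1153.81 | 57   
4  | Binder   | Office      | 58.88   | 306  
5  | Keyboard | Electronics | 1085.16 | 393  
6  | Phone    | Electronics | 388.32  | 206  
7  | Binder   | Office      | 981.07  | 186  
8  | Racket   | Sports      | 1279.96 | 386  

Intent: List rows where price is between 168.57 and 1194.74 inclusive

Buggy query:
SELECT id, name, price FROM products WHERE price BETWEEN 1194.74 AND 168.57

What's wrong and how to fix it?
Bug: BETWEEN expects the lower bound first; with 1194.74 AND 168.57 the range is empty

Fix: Write BETWEEN 168.57 AND 1194.74

Corrected query:
SELECT id, name, price FROM products WHERE price BETWEEN 168.57 AND 1194.74

Result:
id | name     | price  
---+----------+--------
1  | Webcam   | 356.11 
2  | Marker   | 1036.21
3  | Racket   | 1153.81
5  | Keyboard | 1085.16
6  | Phone    | 388.32 
7  | Binder   | 981.07 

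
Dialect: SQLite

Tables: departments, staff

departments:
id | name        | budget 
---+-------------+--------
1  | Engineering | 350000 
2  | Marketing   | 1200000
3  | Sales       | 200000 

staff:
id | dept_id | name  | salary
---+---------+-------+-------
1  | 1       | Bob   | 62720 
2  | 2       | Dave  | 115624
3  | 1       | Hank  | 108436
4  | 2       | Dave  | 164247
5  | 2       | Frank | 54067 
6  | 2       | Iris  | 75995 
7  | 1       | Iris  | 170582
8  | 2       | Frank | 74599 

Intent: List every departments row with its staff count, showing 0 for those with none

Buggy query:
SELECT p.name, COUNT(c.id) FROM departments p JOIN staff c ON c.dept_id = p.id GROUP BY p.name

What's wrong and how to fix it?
Bug: An inner join excludes parents with zero children

Fix: Switch to LEFT JOIN to retain unmatched parent rows

Corrected query:
SELECT p.name, COUNT(c.id) FROM departments p LEFT JOIN staff c ON c.dept_id = p.id GROUP BY p.name

Result:
name        | COUNT(c.id)
------------+------------
Engineering | 3          
Marketing   | 5          
Sales       | 0          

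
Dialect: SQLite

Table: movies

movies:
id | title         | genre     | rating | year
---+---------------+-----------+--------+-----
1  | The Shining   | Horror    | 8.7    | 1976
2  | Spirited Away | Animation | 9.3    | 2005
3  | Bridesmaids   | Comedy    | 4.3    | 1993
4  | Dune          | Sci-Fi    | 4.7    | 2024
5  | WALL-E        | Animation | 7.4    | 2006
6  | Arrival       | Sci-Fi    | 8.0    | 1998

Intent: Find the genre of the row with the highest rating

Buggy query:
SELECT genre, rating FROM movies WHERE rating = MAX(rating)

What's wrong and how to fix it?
Bug: MAX(rating) is an aggregate and cannot be used directly in WHERE

Fix: Use a subquery: WHERE rating = (SELECT MAX(rating) FROM movies)

Corrected query:
SELECT genre, rating FROM movies WHERE rating = (SELECT MAX(rating) FROM movies)

Result:
genre     | rating
----------+-------
Animation | 9.3   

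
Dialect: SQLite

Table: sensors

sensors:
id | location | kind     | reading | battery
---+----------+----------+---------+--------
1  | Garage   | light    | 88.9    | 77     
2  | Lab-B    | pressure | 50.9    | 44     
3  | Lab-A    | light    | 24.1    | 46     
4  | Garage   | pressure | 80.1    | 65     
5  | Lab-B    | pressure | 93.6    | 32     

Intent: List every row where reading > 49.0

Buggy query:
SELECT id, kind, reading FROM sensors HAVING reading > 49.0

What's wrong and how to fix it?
Bug: This is a non-aggregate query (no GROUP BY, no aggregates), so in SQLite the HAVING clause is invalid here; a row-level condition belongs in WHERE

Fix: Use WHERE for row-level filtering

Corrected query:
SELECT id, kind, reading FROM sensors WHERE reading > 49.0

Result:
id | kind     | reading
---+----------+--------
1  | light    | 88.9   
2  | pressure | 50.9   
4  | pressure | 80.1   
5  | pressure | 93.6   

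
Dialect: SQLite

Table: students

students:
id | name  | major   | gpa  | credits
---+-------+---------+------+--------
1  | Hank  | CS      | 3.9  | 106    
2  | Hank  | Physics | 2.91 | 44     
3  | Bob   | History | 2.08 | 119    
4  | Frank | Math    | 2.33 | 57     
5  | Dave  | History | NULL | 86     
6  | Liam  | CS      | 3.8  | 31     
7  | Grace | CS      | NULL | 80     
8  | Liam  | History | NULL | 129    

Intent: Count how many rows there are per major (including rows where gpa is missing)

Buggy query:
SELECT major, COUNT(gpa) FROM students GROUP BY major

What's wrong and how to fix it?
Bug: COUNT(gpa) skips NULLs, so groups with missing gpa are undercounted

Fix: Replace COUNT(gpa) with COUNT(*)

Corrected query:
SELECT major, COUNT(*) FROM students GROUP BY major

Result:
major   | COUNT(*)
--------+---------
CS      | 3       
History | 3       
Math    | 1       
Physics | 1       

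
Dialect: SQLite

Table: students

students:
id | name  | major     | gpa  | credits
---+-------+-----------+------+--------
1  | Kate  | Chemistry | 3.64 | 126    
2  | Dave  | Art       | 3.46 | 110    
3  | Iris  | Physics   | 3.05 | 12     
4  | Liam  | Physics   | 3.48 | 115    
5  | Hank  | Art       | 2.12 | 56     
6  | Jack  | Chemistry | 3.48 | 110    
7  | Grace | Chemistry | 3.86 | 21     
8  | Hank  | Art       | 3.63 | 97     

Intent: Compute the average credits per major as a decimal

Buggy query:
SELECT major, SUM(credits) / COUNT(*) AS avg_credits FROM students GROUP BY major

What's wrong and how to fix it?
Bug: Both operands are integers, so '/' performs integer division and truncates

Fix: Multiply by 1.0 (or CAST to REAL) to force floating-point division

Corrected query:
SELECT major, SUM(credits) * 1.0 / COUNT(*) AS avg_credits FROM students GROUP BY major

Result:
major     | avg_credits
----------+------------
Art       | 87.666667  
Chemistry | 85.666667  
Physics   | 63.5       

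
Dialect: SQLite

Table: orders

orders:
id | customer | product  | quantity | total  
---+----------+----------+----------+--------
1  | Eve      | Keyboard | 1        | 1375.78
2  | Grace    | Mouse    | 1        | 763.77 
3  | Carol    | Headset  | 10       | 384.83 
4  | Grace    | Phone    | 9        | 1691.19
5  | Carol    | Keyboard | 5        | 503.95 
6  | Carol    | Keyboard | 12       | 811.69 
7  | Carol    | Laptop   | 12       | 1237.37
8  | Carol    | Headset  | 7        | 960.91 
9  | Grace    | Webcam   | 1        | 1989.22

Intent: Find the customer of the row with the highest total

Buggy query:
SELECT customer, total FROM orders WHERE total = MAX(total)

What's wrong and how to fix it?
Bug: WHERE is evaluated per row; an aggregate over the whole table isn't defined there

Fix: Use a subquery: WHERE total = (SELECT MAX(total) FROM orders)

Corrected query:
SELECT customer, total FROM orders WHERE total = (SELECT MAX(total) FROM orders)

Result:
customer | total  
---------+--------
Grace    | 1989.22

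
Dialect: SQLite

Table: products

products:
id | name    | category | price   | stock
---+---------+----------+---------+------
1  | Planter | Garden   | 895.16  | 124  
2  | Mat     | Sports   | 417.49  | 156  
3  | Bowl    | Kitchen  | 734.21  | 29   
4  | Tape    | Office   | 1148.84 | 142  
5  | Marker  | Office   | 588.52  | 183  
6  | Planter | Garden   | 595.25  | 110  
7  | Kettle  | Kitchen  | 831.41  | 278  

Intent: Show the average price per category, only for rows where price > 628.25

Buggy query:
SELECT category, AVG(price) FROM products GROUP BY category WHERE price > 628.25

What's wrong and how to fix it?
Bug: Row-level WHERE must come before GROUP BY in the clause order

Fix: Move the WHERE clause before GROUP BY

Corrected query:
SELECT category, AVG(price) FROM products WHERE price > 628.25 GROUP BY category

Result:
category | AVG(price)
---------+-----------
Garden   | 895.16    
Kitchen  | 782.81    
Office   | 1148.84   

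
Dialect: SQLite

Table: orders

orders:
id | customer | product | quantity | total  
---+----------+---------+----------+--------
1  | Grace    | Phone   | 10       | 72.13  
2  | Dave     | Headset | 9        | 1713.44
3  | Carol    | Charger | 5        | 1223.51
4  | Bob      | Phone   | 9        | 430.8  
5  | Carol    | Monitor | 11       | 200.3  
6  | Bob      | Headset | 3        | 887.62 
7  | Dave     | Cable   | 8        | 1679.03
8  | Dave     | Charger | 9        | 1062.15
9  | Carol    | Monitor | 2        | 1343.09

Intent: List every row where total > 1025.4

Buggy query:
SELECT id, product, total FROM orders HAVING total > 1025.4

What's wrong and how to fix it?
Bug: This is a non-aggregate query (no GROUP BY, no aggregates), so in SQLite the HAVING clause is invalid here; a row-level condition belongs in WHERE

Fix: Use WHERE for row-level filtering

Corrected query:
SELECT id, product, total FROM orders WHERE total > 1025.4

Result:
id | product | total  
---+---------+--------
2  | Headset | 1713.44
3  | Charger | 1223.51
7  | Cable   | 1679.03
8  | Charger | 1062.15
9  | Monitor | 1343.09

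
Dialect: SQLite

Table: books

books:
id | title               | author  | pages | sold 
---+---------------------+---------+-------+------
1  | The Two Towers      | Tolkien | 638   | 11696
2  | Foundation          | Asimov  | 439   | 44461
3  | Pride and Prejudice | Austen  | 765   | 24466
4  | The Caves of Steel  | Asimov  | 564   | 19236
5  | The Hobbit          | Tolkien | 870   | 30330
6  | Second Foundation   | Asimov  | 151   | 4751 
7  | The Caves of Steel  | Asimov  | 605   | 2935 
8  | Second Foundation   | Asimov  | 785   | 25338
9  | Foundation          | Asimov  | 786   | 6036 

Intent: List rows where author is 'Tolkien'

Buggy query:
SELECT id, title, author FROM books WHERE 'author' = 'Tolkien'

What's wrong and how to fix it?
Bug: 'author' in single quotes is a string literal, not the column; the comparison is literal-vs-literal and never true

Fix: Remove the quotes around the column name (or use double quotes for an identifier)

Corrected query:
SELECT id, title, author FROM books WHERE author = 'Tolkien'

Result:
id | title          | author 
---+----------------+--------
1  | The Two Towers | Tolkien
5  | The Hobbit     | Tolkien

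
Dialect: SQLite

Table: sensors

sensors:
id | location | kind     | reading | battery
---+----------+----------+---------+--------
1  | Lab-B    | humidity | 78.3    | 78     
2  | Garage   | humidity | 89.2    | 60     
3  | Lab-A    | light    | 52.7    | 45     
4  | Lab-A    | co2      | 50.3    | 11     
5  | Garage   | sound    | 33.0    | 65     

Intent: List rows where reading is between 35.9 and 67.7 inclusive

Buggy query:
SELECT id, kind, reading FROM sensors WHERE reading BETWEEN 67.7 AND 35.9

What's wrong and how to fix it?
Bug: The bounds are reversed; BETWEEN a AND b requires a <= b to match anything

Fix: Swap the bounds so the smaller value comes first

Corrected query:
SELECT id, kind, reading FROM sensors WHERE reading BETWEEN 35.9 AND 67.7

Result:
id | kind  | reading
---+-------+--------
3  | light | 52.7   
4  | co2   | 50.3   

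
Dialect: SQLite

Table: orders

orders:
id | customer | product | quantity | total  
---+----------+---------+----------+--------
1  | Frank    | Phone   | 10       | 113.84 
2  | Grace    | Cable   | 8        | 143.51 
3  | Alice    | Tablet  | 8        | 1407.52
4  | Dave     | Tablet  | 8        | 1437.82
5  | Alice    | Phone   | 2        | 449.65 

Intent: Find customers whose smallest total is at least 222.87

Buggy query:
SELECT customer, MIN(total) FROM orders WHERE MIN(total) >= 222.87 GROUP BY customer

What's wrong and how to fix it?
Bug: Aggregates like MIN are computed per group after WHERE runs

Fix: Use HAVING for the per-group MIN condition

Corrected query:
SELECT customer, MIN(total) FROM orders GROUP BY customer HAVING MIN(total) >= 222.87

Result:
customer | MIN(total)
---------+-----------
Alice    | 449.65    
Dave     | 1437.82   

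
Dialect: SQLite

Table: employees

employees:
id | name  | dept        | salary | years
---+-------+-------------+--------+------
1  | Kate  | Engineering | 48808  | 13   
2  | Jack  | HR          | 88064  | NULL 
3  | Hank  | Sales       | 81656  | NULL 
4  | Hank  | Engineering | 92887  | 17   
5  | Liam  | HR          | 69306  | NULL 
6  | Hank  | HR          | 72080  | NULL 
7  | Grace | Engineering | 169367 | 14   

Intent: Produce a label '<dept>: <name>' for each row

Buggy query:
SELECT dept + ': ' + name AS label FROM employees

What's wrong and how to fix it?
Bug: SQLite uses || for string concatenation; + coerces text to numbers (yielding 0)

Fix: Replace + with || to concatenate text

Corrected query:
SELECT dept || ': ' || name AS label FROM employees

Result:
label             
------------------
Engineering: Kate 
HR: Jack          
Sales: Hank       
Engineering: Hank 
HR: Liam          
HR: Hank          
Engineering: Grace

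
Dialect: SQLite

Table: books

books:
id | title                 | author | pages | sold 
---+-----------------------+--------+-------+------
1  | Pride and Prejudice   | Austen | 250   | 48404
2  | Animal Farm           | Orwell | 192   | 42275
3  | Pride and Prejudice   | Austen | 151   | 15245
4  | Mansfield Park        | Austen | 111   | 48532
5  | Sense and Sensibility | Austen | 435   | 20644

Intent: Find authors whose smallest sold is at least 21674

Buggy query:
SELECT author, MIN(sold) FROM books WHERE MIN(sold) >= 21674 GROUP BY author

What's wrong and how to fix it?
Bug: Aggregates like MIN are computed per group after WHERE runs

Fix: Replace WHERE with HAVING after the GROUP BY

Corrected query:
SELECT author, MIN(sold) FROM books GROUP BY author HAVING MIN(sold) >= 21674

Result:
author | MIN(sold)
-------+----------
Orwell | 42275    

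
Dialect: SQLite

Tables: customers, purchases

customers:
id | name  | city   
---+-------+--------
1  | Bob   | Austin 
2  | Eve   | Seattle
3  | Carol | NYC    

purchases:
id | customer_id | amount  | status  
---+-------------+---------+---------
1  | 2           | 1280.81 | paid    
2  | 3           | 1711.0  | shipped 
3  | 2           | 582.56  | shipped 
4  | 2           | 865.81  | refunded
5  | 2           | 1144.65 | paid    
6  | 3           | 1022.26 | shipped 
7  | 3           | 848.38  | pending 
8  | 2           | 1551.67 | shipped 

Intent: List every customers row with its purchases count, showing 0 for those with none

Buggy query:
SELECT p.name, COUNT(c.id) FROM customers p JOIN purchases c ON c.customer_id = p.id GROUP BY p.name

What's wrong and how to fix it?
Bug: An inner join excludes parents with zero children

Fix: Switch to LEFT JOIN to retain unmatched parent rows

Corrected query:
SELECT p.name, COUNT(c.id) FROM customers p LEFT JOIN purchases c ON c.customer_id = p.id GROUP BY p.name

Result:
name  | COUNT(c.id)
------+------------
Bob   | 0          
Carol | 3          
Eve   | 5          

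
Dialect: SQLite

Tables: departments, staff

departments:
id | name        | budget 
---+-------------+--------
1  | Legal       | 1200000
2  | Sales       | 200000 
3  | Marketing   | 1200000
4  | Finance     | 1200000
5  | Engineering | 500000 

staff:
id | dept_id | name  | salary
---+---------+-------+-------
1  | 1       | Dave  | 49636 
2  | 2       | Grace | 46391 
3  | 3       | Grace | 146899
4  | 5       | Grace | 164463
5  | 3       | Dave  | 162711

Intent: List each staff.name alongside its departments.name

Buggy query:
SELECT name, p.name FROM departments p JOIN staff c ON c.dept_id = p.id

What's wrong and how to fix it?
Bug: 'name' exists in both joined tables, so the database can't tell which one is meant

Fix: Prefix ambiguous columns with the table alias

Corrected query:
SELECT c.name, p.name FROM departments p JOIN staff c ON c.dept_id = p.id

Result:
name  | name       
------+------------
Dave  | Legal      
Grace | Sales      
Grace | Marketing  
Grace | Engineering
Dave  | Marketing  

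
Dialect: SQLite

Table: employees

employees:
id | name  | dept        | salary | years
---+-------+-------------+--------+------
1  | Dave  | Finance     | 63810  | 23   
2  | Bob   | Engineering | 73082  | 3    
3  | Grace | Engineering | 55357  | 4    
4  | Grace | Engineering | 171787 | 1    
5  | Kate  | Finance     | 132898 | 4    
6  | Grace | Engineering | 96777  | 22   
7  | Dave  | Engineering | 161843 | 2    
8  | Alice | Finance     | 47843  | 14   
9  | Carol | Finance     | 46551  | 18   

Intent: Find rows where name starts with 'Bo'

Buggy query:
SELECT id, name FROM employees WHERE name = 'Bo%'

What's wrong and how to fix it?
Bug: Wildcards only work with LIKE; '=' treats '%' as a literal character

Fix: Replace '=' with LIKE so 'Bo%' is treated as a pattern

Corrected query:
SELECT id, name FROM employees WHERE name LIKE 'Bo%'

Result:
id | name
---+-----
2  | Bob 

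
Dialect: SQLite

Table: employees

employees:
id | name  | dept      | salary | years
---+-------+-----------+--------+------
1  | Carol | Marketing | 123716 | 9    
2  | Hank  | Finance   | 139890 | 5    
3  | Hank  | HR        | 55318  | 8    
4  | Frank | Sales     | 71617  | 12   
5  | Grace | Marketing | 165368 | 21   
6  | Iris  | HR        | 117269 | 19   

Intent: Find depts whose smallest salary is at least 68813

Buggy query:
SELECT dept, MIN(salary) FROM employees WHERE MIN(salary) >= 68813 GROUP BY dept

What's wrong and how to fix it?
Bug: MIN() in WHERE is a misuse of aggregate

Fix: Replace WHERE with HAVING after the GROUP BY

Corrected query:
SELECT dept, MIN(salary) FROM employees GROUP BY dept HAVING MIN(salary) >= 68813

Result:
dept      | MIN(salary)
----------+------------
Finance   | 139890     
Marketing | 123716     
Sales     | 71617      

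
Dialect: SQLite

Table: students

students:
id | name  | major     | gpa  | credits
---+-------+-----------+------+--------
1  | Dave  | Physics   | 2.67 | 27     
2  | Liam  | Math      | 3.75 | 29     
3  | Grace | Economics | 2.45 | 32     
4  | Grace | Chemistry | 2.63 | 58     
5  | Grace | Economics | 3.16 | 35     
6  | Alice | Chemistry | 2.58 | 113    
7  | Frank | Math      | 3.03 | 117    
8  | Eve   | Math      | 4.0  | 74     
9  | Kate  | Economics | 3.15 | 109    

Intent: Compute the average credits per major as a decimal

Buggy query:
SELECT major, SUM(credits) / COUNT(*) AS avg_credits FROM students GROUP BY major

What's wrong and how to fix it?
Bug: SUM(credits) and COUNT(*) are both integers; the division truncates the fractional part

Fix: Cast one side to REAL so the division keeps the fractional part

Corrected query:
SELECT major, SUM(credits) * 1.0 / COUNT(*) AS avg_credits FROM students GROUP BY major

Result:
major     | avg_credits
----------+------------
Chemistry | 85.5       
Economics | 58.666667  
Math      | 73.333333  
Physics   | 27         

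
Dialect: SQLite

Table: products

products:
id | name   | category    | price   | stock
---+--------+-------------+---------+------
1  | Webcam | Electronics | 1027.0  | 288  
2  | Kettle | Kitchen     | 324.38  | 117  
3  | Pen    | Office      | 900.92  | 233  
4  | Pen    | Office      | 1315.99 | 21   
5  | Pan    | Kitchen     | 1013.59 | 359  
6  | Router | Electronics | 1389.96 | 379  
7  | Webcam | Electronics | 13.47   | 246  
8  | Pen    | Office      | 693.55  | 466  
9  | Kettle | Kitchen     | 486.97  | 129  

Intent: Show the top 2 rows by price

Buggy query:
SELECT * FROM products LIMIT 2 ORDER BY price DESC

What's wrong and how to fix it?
Bug: ORDER BY cannot follow LIMIT; LIMIT is the final clause

Fix: Sort with ORDER BY, then apply LIMIT

Corrected query:
SELECT * FROM products ORDER BY price DESC LIMIT 2

Result:
id | name   | category    | price   | stock
---+--------+-------------+---------+------
6  | Router | Electronics | 1389.96 | 379  
4  | Pen    | Office      | 1315.99 | 21   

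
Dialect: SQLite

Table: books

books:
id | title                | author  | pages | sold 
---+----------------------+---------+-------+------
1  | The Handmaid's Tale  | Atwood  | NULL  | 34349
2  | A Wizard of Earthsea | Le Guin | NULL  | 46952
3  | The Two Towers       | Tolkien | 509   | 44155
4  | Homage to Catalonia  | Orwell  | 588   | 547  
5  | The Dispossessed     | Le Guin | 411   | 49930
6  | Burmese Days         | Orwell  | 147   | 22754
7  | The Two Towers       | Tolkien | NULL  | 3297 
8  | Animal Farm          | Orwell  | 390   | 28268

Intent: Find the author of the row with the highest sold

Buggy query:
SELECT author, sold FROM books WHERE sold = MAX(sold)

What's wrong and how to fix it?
Bug: WHERE is evaluated per row; an aggregate over the whole table isn't defined there

Fix: Use a subquery: WHERE sold = (SELECT MAX(sold) FROM books)

Corrected query:
SELECT author, sold FROM books WHERE sold = (SELECT MAX(sold) FROM books)

Result:
author  | sold 
--------+------
Le Guin | 49930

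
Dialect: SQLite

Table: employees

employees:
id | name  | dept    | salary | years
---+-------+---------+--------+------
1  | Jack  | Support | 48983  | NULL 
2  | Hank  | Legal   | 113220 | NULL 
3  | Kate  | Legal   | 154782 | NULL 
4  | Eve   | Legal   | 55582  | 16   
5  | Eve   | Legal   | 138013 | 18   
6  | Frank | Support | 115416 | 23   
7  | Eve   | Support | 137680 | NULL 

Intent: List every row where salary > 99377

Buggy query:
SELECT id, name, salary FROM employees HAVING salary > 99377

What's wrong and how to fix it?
Bug: HAVING filters the output of aggregation, but this query has no GROUP BY and no aggregate functions, so SQLite rejects it (HAVING clause on a non-aggregate query); the condition here is per row

Fix: Use WHERE for row-level filtering

Corrected query:
SELECT id, name, salary FROM employees WHERE salary > 99377

Result:
id | name  | salary
---+-------+-------
2  | Hank  | 113220
3  | Kate  | 154782
5  | Eve   | 138013
6  | Frank | 115416
7  | Eve   | 137680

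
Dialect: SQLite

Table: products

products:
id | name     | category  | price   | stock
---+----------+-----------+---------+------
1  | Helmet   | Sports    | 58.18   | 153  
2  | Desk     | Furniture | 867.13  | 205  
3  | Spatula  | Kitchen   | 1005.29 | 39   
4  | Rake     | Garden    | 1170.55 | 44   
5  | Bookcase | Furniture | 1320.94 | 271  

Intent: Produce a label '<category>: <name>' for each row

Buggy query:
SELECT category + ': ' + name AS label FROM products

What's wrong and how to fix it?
Bug: '+' is numeric addition; on text columns SQLite converts them to 0 instead of concatenating

Fix: Use the || operator for string concatenation

Corrected query:
SELECT category || ': ' || name AS label FROM products

Result:
label              
-------------------
Sports: Helmet     
Furniture: Desk    
Kitchen: Spatula   
Garden: Rake       
Furniture: Bookcase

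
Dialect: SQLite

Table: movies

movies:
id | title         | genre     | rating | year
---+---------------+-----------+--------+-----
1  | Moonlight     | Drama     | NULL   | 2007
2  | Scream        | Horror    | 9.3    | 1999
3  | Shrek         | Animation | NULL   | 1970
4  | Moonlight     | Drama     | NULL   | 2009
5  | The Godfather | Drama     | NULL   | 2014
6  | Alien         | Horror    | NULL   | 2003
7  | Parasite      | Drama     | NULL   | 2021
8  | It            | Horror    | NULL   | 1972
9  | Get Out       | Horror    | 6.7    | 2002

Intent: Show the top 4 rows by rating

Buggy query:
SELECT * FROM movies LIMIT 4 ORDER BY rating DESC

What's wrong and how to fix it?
Bug: LIMIT must come after ORDER BY

Fix: Swap the clauses: ORDER BY first, then LIMIT

Corrected query:
SELECT * FROM movies ORDER BY rating DESC LIMIT 4

Result:
id | title     | genre     | rating | year
---+-----------+-----------+--------+-----
2  | Scream    | Horror    | 9.3    | 1999
9  | Get Out   | Horror    | 6.7    | 2002
1  | Moonlight | Drama     | NULL   | 2007
3  | Shrek     | Animation | NULL   | 1970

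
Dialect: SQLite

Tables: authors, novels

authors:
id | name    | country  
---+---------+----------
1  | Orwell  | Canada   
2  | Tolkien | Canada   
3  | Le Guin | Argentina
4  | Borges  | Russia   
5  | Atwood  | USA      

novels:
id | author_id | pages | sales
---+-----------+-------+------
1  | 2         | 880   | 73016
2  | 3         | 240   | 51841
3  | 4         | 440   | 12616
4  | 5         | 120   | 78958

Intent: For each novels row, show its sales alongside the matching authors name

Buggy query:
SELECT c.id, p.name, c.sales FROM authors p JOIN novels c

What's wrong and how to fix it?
Bug: JOIN with no ON clause produces a cartesian product; every novels row pairs with every authors row

Fix: Add ON c.author_id = p.id to the JOIN

Corrected query:
SELECT c.id, p.name, c.sales FROM authors p JOIN novels c ON c.author_id = p.id

Result:
id | name    | sales
---+---------+------
1  | Tolkien | 73016
2  | Le Guin | 51841
3  | Borges  | 12616
4  | Atwood  | 78958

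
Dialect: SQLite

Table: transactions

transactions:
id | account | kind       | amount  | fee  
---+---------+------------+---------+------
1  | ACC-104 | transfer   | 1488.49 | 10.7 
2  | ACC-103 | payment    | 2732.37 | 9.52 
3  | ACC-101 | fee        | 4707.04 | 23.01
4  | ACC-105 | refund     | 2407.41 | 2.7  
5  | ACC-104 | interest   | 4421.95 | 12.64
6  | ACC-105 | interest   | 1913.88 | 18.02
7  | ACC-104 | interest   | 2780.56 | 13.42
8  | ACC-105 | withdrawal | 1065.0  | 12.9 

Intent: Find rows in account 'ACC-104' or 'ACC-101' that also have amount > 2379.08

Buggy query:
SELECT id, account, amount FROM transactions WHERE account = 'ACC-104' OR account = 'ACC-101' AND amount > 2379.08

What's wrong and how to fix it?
Bug: AND binds tighter than OR, so this parses as account = 'ACC-104' OR (account = 'ACC-101' AND amount > 2379.08)

Fix: Add parentheses around the OR so the AND applies to both alternatives

Corrected query:
SELECT id, account, amount FROM transactions WHERE (account = 'ACC-104' OR account = 'ACC-101') AND amount > 2379.08

Result:
id | account | amount 
---+---------+--------
3  | ACC-101 | 4707.04
5  | ACC-104 | 4421.95
7  | ACC-104 | 2780.56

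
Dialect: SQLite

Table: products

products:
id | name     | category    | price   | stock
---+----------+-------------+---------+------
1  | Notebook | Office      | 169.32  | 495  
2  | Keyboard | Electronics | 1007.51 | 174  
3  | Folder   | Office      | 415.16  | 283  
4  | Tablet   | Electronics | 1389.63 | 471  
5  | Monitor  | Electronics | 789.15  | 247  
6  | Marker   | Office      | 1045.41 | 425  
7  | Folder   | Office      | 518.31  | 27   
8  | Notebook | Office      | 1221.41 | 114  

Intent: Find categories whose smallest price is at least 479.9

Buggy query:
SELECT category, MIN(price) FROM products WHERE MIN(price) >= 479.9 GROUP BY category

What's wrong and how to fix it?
Bug: MIN() in WHERE is a misuse of aggregate

Fix: Replace WHERE with HAVING after the GROUP BY

Corrected query:
SELECT category, MIN(price) FROM products GROUP BY category HAVING MIN(price) >= 479.9

Result:
category    | MIN(price)
------------+-----------
Electronics | 789.15    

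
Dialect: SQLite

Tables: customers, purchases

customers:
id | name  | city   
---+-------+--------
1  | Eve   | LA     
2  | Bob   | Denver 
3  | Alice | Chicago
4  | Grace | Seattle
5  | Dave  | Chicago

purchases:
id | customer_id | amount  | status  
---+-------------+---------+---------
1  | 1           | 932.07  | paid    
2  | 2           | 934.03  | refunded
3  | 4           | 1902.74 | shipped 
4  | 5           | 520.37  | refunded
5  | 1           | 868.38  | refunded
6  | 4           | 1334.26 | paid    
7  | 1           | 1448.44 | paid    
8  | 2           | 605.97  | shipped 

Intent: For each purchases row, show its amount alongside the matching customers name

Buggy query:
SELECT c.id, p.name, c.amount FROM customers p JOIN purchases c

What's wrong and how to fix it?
Bug: JOIN with no ON clause produces a cartesian product; every purchases row pairs with every customers row

Fix: Specify the join condition linking the foreign key to the parent id

Corrected query:
SELECT c.id, p.name, c.amount FROM customers p JOIN purchases c ON c.customer_id = p.id

Result:
id | name  | amount 
---+-------+--------
1  | Eve   | 932.07 
2  | Bob   | 934.03 
3  | Grace | 1902.74
4  | Dave  | 520.37 
5  | Eve   | 868.38 
6  | Grace | 1334.26
7  | Eve   | 1448.44
8  | Bob   | 605.97 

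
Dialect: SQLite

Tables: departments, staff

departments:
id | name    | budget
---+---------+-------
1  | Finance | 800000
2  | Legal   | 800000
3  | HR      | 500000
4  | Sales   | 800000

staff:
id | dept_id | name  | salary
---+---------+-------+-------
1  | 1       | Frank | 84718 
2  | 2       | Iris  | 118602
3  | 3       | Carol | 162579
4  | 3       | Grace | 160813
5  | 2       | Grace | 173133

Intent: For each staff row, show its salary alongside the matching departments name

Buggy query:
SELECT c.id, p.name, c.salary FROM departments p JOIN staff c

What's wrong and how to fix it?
Bug: Missing join condition: each staff row is matched to all departments rows instead of just its own

Fix: Specify the join condition linking the foreign key to the parent id

Corrected query:
SELECT c.id, p.name, c.salary FROM departments p JOIN staff c ON c.dept_id = p.id

Result:
id | name    | salary
---+---------+-------
1  | Finance | 84718 
2  | Legal   | 118602
3  | HR      | 162579
4  | HR      | 160813
5  | Legal   | 173133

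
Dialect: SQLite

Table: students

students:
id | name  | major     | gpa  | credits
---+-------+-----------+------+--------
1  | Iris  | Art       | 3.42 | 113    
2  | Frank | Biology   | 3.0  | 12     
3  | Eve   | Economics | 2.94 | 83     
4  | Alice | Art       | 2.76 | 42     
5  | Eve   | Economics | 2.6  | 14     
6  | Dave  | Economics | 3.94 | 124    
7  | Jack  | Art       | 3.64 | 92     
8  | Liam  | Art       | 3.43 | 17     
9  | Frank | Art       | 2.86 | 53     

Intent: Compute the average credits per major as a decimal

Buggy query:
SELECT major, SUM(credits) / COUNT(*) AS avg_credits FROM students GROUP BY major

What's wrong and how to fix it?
Bug: Both operands are integers, so '/' performs integer division and truncates

Fix: Cast one side to REAL so the division keeps the fractional part

Corrected query:
SELECT major, SUM(credits) * 1.0 / COUNT(*) AS avg_credits FROM students GROUP BY major

Result:
major     | avg_credits
----------+------------
Art       | 63.4       
Biology   | 12         
Economics | 73.666667  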